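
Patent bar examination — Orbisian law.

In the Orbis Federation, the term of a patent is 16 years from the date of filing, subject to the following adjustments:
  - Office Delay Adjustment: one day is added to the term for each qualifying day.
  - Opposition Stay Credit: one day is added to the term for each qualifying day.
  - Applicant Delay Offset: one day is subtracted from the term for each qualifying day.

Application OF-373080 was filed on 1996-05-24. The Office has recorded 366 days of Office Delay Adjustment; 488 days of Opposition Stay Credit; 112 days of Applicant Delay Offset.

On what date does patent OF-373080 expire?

Base term: filing date + 16 years → 24 May 2012.
Office Delay Adjustment: +366 days → 25 May 2013.
Opposition Stay Credit: +488 days → 25 September 2014.
Applicant Delay Offset: −112 days → 5 June 2014.

2014-06-05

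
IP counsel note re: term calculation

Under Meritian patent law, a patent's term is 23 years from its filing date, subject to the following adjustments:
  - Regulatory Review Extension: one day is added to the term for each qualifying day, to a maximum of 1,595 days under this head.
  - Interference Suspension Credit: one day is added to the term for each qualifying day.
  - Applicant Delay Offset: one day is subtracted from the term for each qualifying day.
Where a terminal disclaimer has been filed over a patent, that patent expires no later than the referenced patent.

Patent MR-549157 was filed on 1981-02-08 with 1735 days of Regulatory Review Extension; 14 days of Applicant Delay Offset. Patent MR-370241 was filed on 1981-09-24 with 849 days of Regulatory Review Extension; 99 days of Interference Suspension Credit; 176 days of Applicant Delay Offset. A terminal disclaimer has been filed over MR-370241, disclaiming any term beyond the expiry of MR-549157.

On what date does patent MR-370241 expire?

November 5, 2006

Natural term of MR-370241:
  Base: filing + 23 years → 24 September 2004.
  Regulatory Review Extension: 849 days (within the 1595-day cap) → +849 days → 21 January 2007.
  Interference Suspension Credit: +99 days → 30 April 2007.
  Applicant Delay Offset: −176 days → 5 November 2006.
Expiry of referenced patent MR-549157:
  Base: filing + 23 years → 8 February 2004.
  Regulatory Review Extension: 1735 days claimed exceeds the 1595-day cap, so +1595 days → 21 June 2008.
  Applicant Delay Offset: −14 days → 7 June 2008.
Terminal disclaimer: MR-370241 expires on the earlier of 5 November 2006 and 7 June 2008.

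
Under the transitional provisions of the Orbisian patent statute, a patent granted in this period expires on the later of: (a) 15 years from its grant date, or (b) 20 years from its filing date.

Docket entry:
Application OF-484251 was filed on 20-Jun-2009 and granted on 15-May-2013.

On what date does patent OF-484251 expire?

June 20, 2029

(a) grant + 15 years → 15 May 2028.
(b) filing + 20 years → 20 June 2029.
Later of the two: 20 June 2029.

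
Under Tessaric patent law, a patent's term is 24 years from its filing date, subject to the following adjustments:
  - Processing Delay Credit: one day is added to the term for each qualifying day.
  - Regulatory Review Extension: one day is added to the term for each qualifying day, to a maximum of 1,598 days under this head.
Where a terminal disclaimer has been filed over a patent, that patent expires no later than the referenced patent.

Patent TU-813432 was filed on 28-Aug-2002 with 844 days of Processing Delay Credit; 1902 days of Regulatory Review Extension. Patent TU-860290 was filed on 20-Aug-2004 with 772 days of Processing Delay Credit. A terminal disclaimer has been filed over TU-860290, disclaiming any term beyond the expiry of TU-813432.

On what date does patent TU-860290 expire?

Natural term of TU-860290:
  Base: filing + 24 years → 20 August 2028.
  Processing Delay Credit: +772 days → 1 October 2030.
Expiry of referenced patent TU-813432:
  Base: filing + 24 years → 28 August 2026.
  Processing Delay Credit: +844 days → 19 December 2028.
  Regulatory Review Extension: 1902 days claimed exceeds the 1598-day cap, so +1598 days → 5 May 2033.
Terminal disclaimer: TU-860290 expires on the earlier of 1 October 2030 and 5 May 2033.

October 1, 2030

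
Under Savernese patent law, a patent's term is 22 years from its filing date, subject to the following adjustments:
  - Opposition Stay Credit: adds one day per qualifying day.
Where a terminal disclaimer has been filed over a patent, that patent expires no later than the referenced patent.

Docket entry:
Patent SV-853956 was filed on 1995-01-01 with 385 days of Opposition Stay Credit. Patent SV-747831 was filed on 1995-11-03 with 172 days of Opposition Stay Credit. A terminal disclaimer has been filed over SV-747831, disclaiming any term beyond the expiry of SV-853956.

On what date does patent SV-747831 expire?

2018-01-21

Natural term of SV-747831:
  Base: filing + 22 years → 3 November 2017.
  Opposition Stay Credit: +172 days → 24 April 2018.
Expiry of referenced patent SV-853956:
  Base: filing + 22 years → 1 January 2017.
  Opposition Stay Credit: +385 days → 21 January 2018.
Terminal disclaimer: SV-747831 expires on the earlier of 24 April 2018 and 21 January 2018.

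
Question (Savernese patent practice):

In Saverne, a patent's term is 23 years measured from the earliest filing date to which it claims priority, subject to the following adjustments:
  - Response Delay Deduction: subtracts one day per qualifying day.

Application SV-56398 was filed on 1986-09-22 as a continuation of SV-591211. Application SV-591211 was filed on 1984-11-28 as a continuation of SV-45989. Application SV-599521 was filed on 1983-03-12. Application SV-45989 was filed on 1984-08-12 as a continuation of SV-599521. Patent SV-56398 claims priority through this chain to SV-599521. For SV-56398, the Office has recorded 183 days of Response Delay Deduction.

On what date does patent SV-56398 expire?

2005-09-10

Earliest priority filing: 12 March 1983.
Base term: 12 March 1983 + 23 years → 12 March 2006.
Response Delay Deduction: −183 days → 10 September 2005.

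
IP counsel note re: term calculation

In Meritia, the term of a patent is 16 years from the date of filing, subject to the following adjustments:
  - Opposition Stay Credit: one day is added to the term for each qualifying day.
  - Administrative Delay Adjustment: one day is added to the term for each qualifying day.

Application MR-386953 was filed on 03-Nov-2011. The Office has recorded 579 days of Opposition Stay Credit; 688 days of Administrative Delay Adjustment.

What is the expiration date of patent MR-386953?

Base term: filing date + 16 years → 3 November 2027.
Opposition Stay Credit: +579 days → 4 June 2029.
Administrative Delay Adjustment: +688 days → 23 April 2031.

2031-04-23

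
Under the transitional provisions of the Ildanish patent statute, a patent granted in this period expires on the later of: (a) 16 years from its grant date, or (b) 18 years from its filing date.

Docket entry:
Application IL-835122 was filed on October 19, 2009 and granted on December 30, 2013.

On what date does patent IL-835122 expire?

(a) grant + 16 years → 30 December 2029.
(b) filing + 18 years → 19 October 2027.
Later of the two: 30 December 2029.

2029-12-30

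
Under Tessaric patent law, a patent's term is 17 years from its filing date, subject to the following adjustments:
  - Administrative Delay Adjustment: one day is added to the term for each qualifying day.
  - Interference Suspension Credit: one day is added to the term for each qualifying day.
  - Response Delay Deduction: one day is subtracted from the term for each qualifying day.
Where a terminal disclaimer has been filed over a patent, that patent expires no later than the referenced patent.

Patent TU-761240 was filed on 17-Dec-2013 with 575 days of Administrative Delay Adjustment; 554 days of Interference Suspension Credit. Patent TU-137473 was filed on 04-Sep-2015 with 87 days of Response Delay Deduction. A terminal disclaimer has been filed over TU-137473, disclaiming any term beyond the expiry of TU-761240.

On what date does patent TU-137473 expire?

Natural term of TU-137473:
  Base: filing + 17 years → 4 September 2032.
  Response Delay Deduction: −87 days → 9 June 2032.
Expiry of referenced patent TU-761240:
  Base: filing + 17 years → 17 December 2030.
  Administrative Delay Adjustment: +575 days → 14 July 2032.
  Interference Suspension Credit: +554 days → 19 January 2034.
Terminal disclaimer: TU-137473 expires on the earlier of 9 June 2032 and 19 January 2034.

June 9, 2032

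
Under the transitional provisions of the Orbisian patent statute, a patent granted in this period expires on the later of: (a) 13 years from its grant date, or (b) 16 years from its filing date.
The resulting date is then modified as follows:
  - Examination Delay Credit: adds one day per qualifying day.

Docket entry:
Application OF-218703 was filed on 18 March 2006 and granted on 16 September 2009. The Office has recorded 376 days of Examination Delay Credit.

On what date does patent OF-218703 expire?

2023-09-27

(a) grant + 13 years → 16 September 2022.
(b) filing + 16 years → 18 March 2022.
Later of the two: 16 September 2022.
Examination Delay Credit: +376 days → 27 September 2023.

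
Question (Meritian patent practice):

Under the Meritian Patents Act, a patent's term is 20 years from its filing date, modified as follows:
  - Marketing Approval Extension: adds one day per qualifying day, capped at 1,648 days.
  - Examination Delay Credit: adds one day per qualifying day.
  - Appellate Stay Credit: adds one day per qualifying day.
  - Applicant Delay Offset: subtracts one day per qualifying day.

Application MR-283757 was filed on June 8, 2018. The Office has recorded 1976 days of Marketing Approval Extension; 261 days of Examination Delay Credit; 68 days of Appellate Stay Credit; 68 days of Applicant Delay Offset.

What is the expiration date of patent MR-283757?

Base term: filing date + 20 years → 8 June 2038.
Marketing Approval Extension: 1976 days claimed exceeds the 1648-day cap, so +1648 days → 12 December 2042.
Examination Delay Credit: +261 days → 30 August 2043.
Appellate Stay Credit: +68 days → 6 November 2043.
Applicant Delay Offset: −68 days → 30 August 2043.

August 30, 2043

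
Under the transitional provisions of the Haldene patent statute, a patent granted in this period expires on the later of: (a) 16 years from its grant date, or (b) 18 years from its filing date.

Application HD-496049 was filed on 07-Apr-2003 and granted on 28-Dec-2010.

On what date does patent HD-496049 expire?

2026-12-28

(a) grant + 16 years → 28 December 2026.
(b) filing + 18 years → 7 April 2021.
Later of the two: 28 December 2026.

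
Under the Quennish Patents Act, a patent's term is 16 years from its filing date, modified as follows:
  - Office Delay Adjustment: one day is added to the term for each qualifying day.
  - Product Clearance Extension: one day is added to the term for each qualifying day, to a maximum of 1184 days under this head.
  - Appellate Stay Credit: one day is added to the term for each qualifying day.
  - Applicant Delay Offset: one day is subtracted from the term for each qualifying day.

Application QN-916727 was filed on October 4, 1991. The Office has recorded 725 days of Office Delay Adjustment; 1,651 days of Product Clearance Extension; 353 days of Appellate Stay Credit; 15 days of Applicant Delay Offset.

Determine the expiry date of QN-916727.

2013-11-28

Base term: filing date + 16 years → 4 October 2007.
Office Delay Adjustment: +725 days → 28 September 2009.
Product Clearance Extension: 1651 days claimed exceeds the 1184-day cap, so +1184 days → 25 December 2012.
Appellate Stay Credit: +353 days → 13 December 2013.
Applicant Delay Offset: −15 days → 28 November 2013.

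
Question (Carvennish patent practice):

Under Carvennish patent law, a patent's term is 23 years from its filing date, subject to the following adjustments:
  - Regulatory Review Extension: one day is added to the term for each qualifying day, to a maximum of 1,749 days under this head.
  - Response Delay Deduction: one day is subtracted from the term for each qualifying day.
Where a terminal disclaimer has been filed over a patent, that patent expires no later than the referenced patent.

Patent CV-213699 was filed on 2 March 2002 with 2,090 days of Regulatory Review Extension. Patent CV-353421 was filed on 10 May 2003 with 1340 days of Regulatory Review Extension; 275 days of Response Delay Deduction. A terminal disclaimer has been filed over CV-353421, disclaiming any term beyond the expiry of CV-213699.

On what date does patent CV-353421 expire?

Natural term of CV-353421:
  Base: filing + 23 years → 10 May 2026.
  Regulatory Review Extension: 1340 days (within the 1749-day cap) → +1340 days → 9 January 2030.
  Response Delay Deduction: −275 days → 9 April 2029.
Expiry of referenced patent CV-213699:
  Base: filing + 23 years → 2 March 2025.
  Regulatory Review Extension: 2090 days claimed exceeds the 1749-day cap, so +1749 days → 15 December 2029.
Terminal disclaimer: CV-353421 expires on the earlier of 9 April 2029 and 15 December 2029.

April 9, 2029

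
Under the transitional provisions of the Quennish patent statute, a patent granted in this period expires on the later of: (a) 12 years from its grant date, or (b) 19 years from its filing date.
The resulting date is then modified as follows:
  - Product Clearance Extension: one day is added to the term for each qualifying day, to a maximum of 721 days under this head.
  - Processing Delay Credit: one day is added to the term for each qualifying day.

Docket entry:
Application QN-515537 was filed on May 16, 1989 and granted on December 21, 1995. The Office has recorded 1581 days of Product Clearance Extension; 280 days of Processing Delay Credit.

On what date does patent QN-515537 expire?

February 11, 2011

(a) grant + 12 years → 21 December 2007.
(b) filing + 19 years → 16 May 2008.
Later of the two: 16 May 2008.
Product Clearance Extension: 1581 days claimed exceeds the 721-day cap, so +721 days → 7 May 2010.
Processing Delay Credit: +280 days → 11 February 2011.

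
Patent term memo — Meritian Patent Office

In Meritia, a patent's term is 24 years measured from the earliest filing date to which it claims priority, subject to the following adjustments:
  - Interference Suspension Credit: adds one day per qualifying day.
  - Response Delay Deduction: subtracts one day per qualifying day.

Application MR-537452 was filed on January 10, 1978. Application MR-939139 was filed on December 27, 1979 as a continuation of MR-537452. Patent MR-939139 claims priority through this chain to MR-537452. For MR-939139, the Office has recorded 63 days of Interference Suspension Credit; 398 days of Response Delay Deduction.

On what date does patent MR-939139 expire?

2001-02-09

Earliest priority filing: 10 January 1978.
Base term: 10 January 1978 + 24 years → 10 January 2002.
Interference Suspension Credit: +63 days → 14 March 2002.
Response Delay Deduction: −398 days → 9 February 2001.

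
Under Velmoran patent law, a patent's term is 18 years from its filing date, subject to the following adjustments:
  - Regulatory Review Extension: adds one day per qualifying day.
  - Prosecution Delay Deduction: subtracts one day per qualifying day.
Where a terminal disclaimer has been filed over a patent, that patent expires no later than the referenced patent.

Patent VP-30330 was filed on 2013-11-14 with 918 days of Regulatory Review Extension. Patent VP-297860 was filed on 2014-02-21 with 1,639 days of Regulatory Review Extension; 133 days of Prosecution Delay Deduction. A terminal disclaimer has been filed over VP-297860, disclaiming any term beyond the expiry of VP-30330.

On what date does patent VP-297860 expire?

Natural term of VP-297860:
  Base: filing + 18 years → 21 February 2032.
  Regulatory Review Extension: +1639 days → 17 August 2036.
  Prosecution Delay Deduction: −133 days → 6 April 2036.
Expiry of referenced patent VP-30330:
  Base: filing + 18 years → 14 November 2031.
  Regulatory Review Extension: +918 days → 20 May 2034.
Terminal disclaimer: VP-297860 expires on the earlier of 6 April 2036 and 20 May 2034.

2034-05-20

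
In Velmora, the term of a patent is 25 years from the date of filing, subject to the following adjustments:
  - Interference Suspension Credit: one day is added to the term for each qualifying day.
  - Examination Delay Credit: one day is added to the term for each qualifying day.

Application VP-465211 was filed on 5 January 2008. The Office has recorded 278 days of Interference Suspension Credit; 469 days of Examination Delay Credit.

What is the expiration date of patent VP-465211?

Base term: filing date + 25 years → 5 January 2033.
Interference Suspension Credit: +278 days → 10 October 2033.
Examination Delay Credit: +469 days → 22 January 2035.

January 22, 2035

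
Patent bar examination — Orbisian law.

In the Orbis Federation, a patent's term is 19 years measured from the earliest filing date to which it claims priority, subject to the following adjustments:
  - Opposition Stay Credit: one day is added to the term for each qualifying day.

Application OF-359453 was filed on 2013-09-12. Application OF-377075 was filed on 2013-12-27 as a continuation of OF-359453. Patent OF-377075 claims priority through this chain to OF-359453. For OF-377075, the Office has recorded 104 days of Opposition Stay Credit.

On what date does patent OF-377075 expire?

Earliest priority filing: 12 September 2013.
Base term: 12 September 2013 + 19 years → 12 September 2032.
Opposition Stay Credit: +104 days → 25 December 2032.

2032-12-25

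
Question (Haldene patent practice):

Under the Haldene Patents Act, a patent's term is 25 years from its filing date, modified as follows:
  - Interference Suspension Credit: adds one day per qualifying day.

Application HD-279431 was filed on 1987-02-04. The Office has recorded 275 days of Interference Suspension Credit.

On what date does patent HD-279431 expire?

November 5, 2012

Base term: filing date + 25 years → 4 February 2012.
Interference Suspension Credit: +275 days → 5 November 2012.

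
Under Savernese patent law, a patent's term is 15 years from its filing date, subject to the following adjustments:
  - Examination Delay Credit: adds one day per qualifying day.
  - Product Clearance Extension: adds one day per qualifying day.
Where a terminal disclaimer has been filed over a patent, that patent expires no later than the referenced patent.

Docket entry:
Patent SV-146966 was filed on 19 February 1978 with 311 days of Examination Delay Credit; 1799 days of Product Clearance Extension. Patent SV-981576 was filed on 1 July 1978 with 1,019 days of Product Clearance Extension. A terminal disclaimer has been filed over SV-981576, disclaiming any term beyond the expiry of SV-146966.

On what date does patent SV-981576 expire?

Natural term of SV-981576:
  Base: filing + 15 years → 1 July 1993.
  Product Clearance Extension: +1019 days → 15 April 1996.
Expiry of referenced patent SV-146966:
  Base: filing + 15 years → 19 February 1993.
  Examination Delay Credit: +311 days → 27 December 1993.
  Product Clearance Extension: +1799 days → 30 November 1998.
Terminal disclaimer: SV-981576 expires on the earlier of 15 April 1996 and 30 November 1998.

1996-04-15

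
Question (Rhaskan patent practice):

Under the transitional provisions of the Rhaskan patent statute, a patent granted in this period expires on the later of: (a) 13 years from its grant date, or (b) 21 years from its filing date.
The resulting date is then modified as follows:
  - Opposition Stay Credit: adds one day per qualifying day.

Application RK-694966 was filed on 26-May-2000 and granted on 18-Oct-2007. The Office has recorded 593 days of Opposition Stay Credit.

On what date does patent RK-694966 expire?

January 9, 2023

(a) grant + 13 years → 18 October 2020.
(b) filing + 21 years → 26 May 2021.
Later of the two: 26 May 2021.
Opposition Stay Credit: +593 days → 9 January 2023.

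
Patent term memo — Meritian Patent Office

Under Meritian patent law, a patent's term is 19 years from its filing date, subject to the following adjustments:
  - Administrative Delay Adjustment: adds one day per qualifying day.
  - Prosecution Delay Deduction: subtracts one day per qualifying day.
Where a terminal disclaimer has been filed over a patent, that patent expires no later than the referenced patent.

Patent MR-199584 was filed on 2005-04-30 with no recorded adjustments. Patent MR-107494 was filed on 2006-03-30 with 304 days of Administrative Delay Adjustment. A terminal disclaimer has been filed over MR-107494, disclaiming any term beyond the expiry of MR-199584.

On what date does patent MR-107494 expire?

April 30, 2024

Natural term of MR-107494:
  Base: filing + 19 years → 30 March 2025.
  Administrative Delay Adjustment: +304 days → 28 January 2026.
Expiry of referenced patent MR-199584:
  Base: filing + 19 years → 30 April 2024.
Terminal disclaimer: MR-107494 expires on the earlier of 28 January 2026 and 30 April 2024.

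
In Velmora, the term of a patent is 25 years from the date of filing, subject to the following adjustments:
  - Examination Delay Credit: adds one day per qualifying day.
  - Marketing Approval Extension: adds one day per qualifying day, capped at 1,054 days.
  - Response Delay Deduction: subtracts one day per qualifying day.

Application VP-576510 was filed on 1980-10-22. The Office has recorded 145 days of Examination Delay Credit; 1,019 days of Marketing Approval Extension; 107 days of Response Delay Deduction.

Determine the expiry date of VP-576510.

Base term: filing date + 25 years → 22 October 2005.
Examination Delay Credit: +145 days → 16 March 2006.
Marketing Approval Extension: 1019 days (within the 1054-day cap) → +1019 days → 29 December 2008.
Response Delay Deduction: −107 days → 13 September 2008.

September 13, 2008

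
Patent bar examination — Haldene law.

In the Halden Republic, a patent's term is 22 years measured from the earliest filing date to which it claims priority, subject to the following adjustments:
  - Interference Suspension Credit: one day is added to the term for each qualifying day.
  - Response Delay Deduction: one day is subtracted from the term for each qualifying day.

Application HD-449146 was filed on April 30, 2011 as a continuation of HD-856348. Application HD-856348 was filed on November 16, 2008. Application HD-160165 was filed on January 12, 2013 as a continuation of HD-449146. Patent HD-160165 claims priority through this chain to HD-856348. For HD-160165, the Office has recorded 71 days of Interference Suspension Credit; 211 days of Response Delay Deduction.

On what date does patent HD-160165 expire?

Earliest priority filing: 16 November 2008.
Base term: 16 November 2008 + 22 years → 16 November 2030.
Interference Suspension Credit: +71 days → 26 January 2031.
Response Delay Deduction: −211 days → 29 June 2030.

2030-06-29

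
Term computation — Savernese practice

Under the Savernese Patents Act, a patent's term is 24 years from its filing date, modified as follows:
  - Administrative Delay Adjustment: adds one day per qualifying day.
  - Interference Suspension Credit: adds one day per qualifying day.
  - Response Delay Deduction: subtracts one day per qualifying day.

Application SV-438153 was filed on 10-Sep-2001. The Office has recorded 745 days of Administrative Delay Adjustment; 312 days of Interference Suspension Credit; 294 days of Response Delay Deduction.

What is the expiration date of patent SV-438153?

2027-10-13

Base term: filing date + 24 years → 10 September 2025.
Administrative Delay Adjustment: +745 days → 25 September 2027.
Interference Suspension Credit: +312 days → 2 August 2028.
Response Delay Deduction: −294 days → 13 October 2027.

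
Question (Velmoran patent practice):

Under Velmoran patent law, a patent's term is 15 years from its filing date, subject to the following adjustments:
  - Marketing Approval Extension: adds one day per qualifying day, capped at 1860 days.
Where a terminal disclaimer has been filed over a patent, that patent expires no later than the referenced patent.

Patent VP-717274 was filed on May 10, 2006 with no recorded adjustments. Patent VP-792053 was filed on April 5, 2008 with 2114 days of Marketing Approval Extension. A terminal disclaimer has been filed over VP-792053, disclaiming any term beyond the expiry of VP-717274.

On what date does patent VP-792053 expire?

2021-05-10

Natural term of VP-792053:
  Base: filing + 15 years → 5 April 2023.
  Marketing Approval Extension: 2114 days claimed exceeds the 1860-day cap, so +1860 days → 8 May 2028.
Expiry of referenced patent VP-717274:
  Base: filing + 15 years → 10 May 2021.
Terminal disclaimer: VP-792053 expires on the earlier of 8 May 2028 and 10 May 2021.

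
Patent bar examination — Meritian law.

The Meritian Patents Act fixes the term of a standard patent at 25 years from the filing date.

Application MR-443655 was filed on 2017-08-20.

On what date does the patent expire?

Filing date + 25 years → 20 August 2042.

2042-08-20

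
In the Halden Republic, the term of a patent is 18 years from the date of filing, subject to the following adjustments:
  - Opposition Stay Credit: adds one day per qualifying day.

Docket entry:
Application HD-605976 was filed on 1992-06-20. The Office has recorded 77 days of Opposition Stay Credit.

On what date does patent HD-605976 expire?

Base term: filing date + 18 years → 20 June 2010.
Opposition Stay Credit: +77 days → 5 September 2010.

2010-09-05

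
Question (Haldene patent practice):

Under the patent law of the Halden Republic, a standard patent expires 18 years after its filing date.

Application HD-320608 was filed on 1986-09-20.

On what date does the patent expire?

Filing date + 18 years → 20 September 2004.

2004-09-20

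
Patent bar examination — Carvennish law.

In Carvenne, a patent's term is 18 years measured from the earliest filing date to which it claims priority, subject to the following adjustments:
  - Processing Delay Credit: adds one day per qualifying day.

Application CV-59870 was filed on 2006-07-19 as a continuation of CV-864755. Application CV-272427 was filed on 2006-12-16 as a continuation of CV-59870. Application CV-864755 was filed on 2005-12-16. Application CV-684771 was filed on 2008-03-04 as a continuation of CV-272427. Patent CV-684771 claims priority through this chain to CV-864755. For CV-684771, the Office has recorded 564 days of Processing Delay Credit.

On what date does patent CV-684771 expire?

July 2, 2025

Earliest priority filing: 16 December 2005.
Base term: 16 December 2005 + 18 years → 16 December 2023.
Processing Delay Credit: +564 days → 2 July 2025.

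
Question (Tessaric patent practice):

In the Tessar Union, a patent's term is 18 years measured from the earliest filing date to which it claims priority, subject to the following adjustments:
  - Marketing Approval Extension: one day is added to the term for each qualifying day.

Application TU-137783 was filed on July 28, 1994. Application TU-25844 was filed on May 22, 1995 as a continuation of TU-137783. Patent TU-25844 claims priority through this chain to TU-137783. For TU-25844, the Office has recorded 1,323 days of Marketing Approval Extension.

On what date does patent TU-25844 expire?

Earliest priority filing: 28 July 1994.
Base term: 28 July 1994 + 18 years → 28 July 2012.
Marketing Approval Extension: +1323 days → 12 March 2016.

March 12, 2016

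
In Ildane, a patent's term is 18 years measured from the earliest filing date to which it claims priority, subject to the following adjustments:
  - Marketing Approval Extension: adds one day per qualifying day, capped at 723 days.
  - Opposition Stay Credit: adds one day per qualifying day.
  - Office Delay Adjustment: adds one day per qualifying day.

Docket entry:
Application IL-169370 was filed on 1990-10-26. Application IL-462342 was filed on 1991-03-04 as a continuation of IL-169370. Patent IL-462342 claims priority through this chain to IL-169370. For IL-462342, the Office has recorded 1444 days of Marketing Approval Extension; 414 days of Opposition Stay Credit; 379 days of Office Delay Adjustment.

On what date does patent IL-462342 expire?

Earliest priority filing: 26 October 1990.
Base term: 26 October 1990 + 18 years → 26 October 2008.
Marketing Approval Extension: 1444 days claimed exceeds the 723-day cap, so +723 days → 19 October 2010.
Opposition Stay Credit: +414 days → 7 December 2011.
Office Delay Adjustment: +379 days → 20 December 2012.

December 20, 2012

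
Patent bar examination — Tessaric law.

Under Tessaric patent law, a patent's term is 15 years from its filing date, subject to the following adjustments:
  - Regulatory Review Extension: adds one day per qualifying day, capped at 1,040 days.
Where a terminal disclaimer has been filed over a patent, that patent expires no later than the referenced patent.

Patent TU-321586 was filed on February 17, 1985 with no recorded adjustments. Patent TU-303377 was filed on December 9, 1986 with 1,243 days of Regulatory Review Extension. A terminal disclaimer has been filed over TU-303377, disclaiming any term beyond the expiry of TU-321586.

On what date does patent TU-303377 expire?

2000-02-17

Natural term of TU-303377:
  Base: filing + 15 years → 9 December 2001.
  Regulatory Review Extension: 1243 days claimed exceeds the 1040-day cap, so +1040 days → 14 October 2004.
Expiry of referenced patent TU-321586:
  Base: filing + 15 years → 17 February 2000.
Terminal disclaimer: TU-303377 expires on the earlier of 14 October 2004 and 17 February 2000.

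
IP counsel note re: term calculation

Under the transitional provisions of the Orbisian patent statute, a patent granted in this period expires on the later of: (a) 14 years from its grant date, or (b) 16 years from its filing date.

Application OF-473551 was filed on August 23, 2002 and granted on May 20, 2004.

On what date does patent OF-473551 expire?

(a) grant + 14 years → 20 May 2018.
(b) filing + 16 years → 23 August 2018.
Later of the two: 23 August 2018.

2018-08-23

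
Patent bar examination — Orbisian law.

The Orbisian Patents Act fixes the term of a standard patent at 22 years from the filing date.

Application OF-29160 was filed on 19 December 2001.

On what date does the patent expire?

2023-12-19

Filing date + 22 years → 19 December 2023.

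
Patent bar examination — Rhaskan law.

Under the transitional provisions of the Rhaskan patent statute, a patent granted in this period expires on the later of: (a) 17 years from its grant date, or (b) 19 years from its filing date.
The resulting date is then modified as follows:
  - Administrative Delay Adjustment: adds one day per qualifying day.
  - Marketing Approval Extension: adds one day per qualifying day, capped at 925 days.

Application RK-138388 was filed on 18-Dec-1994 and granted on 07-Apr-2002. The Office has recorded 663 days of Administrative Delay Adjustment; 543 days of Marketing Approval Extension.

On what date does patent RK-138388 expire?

July 26, 2022

(a) grant + 17 years → 7 April 2019.
(b) filing + 19 years → 18 December 2013.
Later of the two: 7 April 2019.
Administrative Delay Adjustment: +663 days → 29 January 2021.
Marketing Approval Extension: 543 days (within the 925-day cap) → +543 days → 26 July 2022.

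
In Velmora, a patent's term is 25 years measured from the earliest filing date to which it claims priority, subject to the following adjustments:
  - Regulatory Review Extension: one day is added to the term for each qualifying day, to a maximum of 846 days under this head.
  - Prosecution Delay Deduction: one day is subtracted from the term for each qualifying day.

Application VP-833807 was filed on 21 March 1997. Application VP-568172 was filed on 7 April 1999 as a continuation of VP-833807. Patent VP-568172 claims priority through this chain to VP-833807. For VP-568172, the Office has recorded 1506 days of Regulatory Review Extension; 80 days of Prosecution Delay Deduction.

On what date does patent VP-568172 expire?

2024-04-25

Earliest priority filing: 21 March 1997.
Base term: 21 March 1997 + 25 years → 21 March 2022.
Regulatory Review Extension: 1506 days claimed exceeds the 846-day cap, so +846 days → 14 July 2024.
Prosecution Delay Deduction: −80 days → 25 April 2024.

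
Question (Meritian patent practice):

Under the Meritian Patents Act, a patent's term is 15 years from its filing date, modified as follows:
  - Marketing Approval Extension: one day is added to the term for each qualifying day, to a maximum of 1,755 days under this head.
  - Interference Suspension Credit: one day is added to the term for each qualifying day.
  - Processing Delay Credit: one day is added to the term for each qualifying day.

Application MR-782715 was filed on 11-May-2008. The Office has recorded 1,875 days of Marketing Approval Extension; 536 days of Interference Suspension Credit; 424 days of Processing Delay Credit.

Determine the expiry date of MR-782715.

October 16, 2030

Base term: filing date + 15 years → 11 May 2023.
Marketing Approval Extension: 1875 days claimed exceeds the 1755-day cap, so +1755 days → 29 February 2028.
Interference Suspension Credit: +536 days → 18 August 2029.
Processing Delay Credit: +424 days → 16 October 2030.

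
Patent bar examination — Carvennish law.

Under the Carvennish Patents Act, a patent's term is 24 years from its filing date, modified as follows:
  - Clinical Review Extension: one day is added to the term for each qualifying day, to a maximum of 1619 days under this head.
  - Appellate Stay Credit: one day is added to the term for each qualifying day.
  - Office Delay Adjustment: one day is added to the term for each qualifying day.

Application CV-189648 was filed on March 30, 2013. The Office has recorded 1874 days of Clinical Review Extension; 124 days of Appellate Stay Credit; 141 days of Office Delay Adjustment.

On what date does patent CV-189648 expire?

May 27, 2042

Base term: filing date + 24 years → 30 March 2037.
Clinical Review Extension: 1874 days claimed exceeds the 1619-day cap, so +1619 days → 4 September 2041.
Appellate Stay Credit: +124 days → 6 January 2042.
Office Delay Adjustment: +141 days → 27 May 2042.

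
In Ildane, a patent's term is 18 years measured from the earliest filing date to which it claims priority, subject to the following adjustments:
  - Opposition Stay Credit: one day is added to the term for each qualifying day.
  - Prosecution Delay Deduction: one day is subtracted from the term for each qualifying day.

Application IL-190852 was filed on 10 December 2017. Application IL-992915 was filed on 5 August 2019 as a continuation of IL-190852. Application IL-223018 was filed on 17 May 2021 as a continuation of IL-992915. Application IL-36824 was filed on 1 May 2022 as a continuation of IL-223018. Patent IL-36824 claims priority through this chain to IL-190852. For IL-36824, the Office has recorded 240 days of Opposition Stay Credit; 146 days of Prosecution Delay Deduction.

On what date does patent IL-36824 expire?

Earliest priority filing: 10 December 2017.
Base term: 10 December 2017 + 18 years → 10 December 2035.
Opposition Stay Credit: +240 days → 6 August 2036.
Prosecution Delay Deduction: −146 days → 13 March 2036.

March 13, 2036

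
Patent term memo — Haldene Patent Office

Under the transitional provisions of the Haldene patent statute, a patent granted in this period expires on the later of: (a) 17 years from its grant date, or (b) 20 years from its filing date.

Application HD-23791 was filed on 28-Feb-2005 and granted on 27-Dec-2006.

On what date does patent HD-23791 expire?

2025-02-28

(a) grant + 17 years → 27 December 2023.
(b) filing + 20 years → 28 February 2025.
Later of the two: 28 February 2025.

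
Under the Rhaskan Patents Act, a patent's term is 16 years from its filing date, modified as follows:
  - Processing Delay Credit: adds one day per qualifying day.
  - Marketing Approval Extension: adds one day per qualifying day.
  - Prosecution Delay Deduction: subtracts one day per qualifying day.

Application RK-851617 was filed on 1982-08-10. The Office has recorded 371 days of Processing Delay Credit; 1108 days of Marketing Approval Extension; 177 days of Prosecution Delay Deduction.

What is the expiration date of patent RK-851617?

Base term: filing date + 16 years → 10 August 1998.
Processing Delay Credit: +371 days → 16 August 1999.
Marketing Approval Extension: +1108 days → 28 August 2002.
Prosecution Delay Deduction: −177 days → 4 March 2002.

2002-03-04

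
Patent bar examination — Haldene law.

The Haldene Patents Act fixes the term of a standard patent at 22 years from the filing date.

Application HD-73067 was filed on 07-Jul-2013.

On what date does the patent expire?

Filing date + 22 years → 7 July 2035.

2035-07-07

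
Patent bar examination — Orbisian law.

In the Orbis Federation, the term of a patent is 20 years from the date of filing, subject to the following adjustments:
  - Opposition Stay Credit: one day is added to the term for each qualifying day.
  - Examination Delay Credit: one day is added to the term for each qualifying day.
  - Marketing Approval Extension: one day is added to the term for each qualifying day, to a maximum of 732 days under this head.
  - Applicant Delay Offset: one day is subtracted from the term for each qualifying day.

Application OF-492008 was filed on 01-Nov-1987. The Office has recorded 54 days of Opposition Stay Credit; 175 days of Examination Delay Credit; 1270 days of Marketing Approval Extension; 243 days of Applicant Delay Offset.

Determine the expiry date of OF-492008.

October 19, 2009

Base term: filing date + 20 years → 1 November 2007.
Opposition Stay Credit: +54 days → 25 December 2007.
Examination Delay Credit: +175 days → 17 June 2008.
Marketing Approval Extension: 1270 days claimed exceeds the 732-day cap, so +732 days → 19 June 2010.
Applicant Delay Offset: −243 days → 19 October 2009.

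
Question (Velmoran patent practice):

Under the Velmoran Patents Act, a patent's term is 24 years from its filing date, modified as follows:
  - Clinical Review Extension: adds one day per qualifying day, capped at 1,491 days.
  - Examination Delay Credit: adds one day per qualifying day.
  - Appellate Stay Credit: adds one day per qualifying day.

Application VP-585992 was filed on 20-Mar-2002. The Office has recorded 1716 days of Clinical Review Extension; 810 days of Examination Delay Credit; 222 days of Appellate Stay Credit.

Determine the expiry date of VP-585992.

Base term: filing date + 24 years → 20 March 2026.
Clinical Review Extension: 1716 days claimed exceeds the 1491-day cap, so +1491 days → 19 April 2030.
Examination Delay Credit: +810 days → 7 July 2032.
Appellate Stay Credit: +222 days → 14 February 2033.

February 14, 2033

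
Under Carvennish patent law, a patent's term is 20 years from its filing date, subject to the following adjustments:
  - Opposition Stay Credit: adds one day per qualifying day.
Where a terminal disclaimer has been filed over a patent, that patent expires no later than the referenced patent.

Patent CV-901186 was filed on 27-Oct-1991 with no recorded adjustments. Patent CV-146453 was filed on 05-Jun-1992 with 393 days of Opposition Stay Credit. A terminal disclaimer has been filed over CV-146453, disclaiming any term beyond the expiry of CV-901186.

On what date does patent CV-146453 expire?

Natural term of CV-146453:
  Base: filing + 20 years → 5 June 2012.
  Opposition Stay Credit: +393 days → 3 July 2013.
Expiry of referenced patent CV-901186:
  Base: filing + 20 years → 27 October 2011.
Terminal disclaimer: CV-146453 expires on the earlier of 3 July 2013 and 27 October 2011.

2011-10-27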